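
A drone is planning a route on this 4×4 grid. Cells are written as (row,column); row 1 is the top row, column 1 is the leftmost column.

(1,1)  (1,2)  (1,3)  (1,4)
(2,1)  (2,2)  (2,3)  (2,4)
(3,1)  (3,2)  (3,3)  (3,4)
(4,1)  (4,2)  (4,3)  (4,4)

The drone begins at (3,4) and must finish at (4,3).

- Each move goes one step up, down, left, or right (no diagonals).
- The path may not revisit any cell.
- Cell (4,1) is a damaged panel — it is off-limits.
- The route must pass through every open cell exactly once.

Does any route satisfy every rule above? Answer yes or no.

Colour the cells like a checkerboard: each orthogonal step flips colour, so a Hamiltonian route alternates colours. Here there are 8 cells of one colour and 7 of the other, with start on the same colour as the goal — the counts and endpoints can't be arranged into an alternating sequence of length 15, so no Hamiltonian route exists.

no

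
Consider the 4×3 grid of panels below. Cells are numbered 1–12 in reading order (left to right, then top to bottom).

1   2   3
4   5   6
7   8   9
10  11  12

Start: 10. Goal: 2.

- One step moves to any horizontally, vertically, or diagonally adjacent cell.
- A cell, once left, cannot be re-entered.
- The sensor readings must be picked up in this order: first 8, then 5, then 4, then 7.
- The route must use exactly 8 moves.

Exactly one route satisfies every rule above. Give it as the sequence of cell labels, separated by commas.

10, 8, 5, 4, 7, 11, 9, 6, 2

The waypoints must appear in the order 8, 5, 4, 7, with no cell reused.
Route from 10: up-right to 8, up to 5, left to 4, down to 7, down-right to 11, up-right to 9, up to 6, up-left to 2 — 8 moves in all.
Check: order respected (8 at step 1, 5 at step 2, 4 at step 3, 7 at step 4); 8 moves as required.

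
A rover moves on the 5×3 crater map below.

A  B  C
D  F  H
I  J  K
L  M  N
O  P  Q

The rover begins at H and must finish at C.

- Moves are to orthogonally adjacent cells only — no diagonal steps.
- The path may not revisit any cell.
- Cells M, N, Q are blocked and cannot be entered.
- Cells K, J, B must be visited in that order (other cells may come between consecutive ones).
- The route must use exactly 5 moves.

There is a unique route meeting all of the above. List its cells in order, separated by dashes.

The waypoints must appear in the order K, J, B, with no cell reused.
Route from H: down 1 to K, left 1 to J, up 2 to B, right 1 to C — 5 moves in all.
Check: order respected (K at step 1, J at step 2, B at step 4); 5 moves as required.

H - K - J - F - B - C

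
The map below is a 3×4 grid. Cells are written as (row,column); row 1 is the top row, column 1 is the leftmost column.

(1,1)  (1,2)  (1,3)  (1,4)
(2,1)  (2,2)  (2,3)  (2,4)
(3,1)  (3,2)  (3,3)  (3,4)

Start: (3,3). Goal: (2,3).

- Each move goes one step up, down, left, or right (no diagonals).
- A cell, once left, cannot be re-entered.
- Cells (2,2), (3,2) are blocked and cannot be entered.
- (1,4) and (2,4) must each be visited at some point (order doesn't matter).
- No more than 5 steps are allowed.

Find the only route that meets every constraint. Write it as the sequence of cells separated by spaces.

(3,3) (3,4) (2,4) (1,4) (1,3) (2,3)

Any route must reach (1,4) and (2,4) and still end at (2,3) within 5 moves, so the order of the required stops is forced.
Route from (3,3): right 1 to (3,4), up 2 to (1,4), left 1 to (1,3), down 1 to (2,3) — 5 moves in all.
Check: all required cells visited; 5 ≤ 5 moves.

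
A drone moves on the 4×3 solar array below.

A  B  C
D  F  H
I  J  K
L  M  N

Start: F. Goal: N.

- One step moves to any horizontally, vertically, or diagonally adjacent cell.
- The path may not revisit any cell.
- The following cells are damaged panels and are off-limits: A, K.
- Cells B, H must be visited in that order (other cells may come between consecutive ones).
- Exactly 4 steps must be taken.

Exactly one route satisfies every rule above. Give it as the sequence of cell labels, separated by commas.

F, B, H, J, N

The waypoints must appear in the order B, H, with no cell reused.
Route from F: up to B, down-right to H, down-left to J, down-right to N — 4 moves in all.
Check: order respected (B at step 1, H at step 2); 4 moves as required.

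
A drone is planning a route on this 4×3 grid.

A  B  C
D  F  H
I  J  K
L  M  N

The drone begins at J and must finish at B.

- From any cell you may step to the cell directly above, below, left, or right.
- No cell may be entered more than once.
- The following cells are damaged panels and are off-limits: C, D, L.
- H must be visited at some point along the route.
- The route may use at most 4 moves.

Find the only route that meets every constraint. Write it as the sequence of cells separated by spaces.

The 4-move cap with required stops at H leaves no slack for detours.
Route from J: right 1 to K, up 1 to H, left 1 to F, up 1 to B — 4 moves in all.
Check: all required cells visited; 4 ≤ 4 moves.

J K H F B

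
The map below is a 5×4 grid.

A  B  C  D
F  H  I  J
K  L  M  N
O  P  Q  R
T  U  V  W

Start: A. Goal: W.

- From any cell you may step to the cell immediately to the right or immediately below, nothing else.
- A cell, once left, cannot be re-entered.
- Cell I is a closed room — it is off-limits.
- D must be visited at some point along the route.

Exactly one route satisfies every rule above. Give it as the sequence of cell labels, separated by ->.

Moves only go right or down, so the column and row indices never decrease.
Route from A: 3× right (reaching D), 4× down (reaching W) — 7 moves in all.
Check: all required cells visited.

A -> B -> C -> D -> J -> N -> R -> W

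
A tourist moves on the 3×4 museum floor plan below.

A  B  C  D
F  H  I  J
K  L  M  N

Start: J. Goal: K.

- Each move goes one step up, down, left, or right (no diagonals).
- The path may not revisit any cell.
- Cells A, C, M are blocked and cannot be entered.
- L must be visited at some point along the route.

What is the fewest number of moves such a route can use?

4

Any route passes through L somewhere between J and K. Summing Manhattan distances along the two legs (J → L → K) gives a lower bound of 3 + 1 = 4 moves.
A route of 4 moves achieves this: J → I → H → L → K.
Since 4 matches the lower bound, it is optimal.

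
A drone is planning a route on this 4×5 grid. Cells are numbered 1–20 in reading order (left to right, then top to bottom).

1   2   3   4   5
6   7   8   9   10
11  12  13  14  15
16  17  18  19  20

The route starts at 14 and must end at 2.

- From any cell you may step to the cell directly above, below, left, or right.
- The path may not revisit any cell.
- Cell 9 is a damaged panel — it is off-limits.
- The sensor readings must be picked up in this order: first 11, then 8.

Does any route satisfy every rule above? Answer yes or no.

One route that works: 14 → 13 → 12 → 11 → 6 → 7 → 8 → 3 → 2.

yes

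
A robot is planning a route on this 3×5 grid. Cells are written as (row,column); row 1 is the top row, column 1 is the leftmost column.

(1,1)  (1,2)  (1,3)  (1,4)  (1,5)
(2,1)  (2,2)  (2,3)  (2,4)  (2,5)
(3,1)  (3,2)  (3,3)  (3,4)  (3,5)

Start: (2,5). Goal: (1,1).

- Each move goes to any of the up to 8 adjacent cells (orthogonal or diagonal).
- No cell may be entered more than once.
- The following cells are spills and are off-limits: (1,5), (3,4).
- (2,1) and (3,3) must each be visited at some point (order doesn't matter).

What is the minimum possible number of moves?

5

Any route passes through (2,1) and (3,3) in some order between (2,5) and (1,1). Summing Chebyshev distances along each leg and taking the cheapest ordering ((2,5) → (3,3) → (2,1) → (1,1)) gives a lower bound of 2 + 2 + 1 = 5 moves.
A route of 5 moves achieves this: (2,5) → (2,4) → (3,3) → (2,2) → (2,1) → (1,1).
Since 5 matches the lower bound, it is optimal.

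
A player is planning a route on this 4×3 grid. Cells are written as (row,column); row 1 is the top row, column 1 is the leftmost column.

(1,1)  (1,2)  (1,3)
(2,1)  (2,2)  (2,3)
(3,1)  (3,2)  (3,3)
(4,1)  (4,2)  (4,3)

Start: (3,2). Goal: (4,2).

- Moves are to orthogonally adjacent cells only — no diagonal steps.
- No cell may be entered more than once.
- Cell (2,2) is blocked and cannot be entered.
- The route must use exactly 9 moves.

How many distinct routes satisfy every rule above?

2

Need simple routes of exactly 9 moves from (3,2) to (4,2) (Manhattan distance 1, so 4 moves are spent on a detour and 4 undoing it).
Enumerating: (3,2) (3,1) (2,1) (1,1) (1,2) (1,3) (2,3) (3,3) (4,3) (4,2) | (3,2) (3,3) (2,3) (1,3) (1,2) (1,1) (2,1) (3,1) (4,1) (4,2).
That gives 2 routes.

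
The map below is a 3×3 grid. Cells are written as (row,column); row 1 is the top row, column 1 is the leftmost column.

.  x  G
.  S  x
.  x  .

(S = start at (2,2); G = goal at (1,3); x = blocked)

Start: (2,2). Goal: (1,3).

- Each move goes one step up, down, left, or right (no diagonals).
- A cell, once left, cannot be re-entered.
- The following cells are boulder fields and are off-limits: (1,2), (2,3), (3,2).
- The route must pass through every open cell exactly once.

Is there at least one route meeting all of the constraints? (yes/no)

Cell (1,1) has only one open neighbour but is neither the start nor the goal, so a Hamiltonian route would have to both enter and leave it through the same neighbour — impossible without revisiting.

no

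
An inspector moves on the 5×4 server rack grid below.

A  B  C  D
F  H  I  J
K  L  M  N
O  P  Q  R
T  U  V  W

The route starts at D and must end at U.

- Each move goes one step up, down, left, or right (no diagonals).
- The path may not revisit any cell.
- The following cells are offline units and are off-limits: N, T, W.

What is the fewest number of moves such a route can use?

6

The Manhattan distance from D to U is |1−5| + |4−2| = 6, so at least 6 moves are needed.
A route of 6 moves achieves this: D → J → I → M → Q → V → U.
Since 6 matches the lower bound, it is optimal.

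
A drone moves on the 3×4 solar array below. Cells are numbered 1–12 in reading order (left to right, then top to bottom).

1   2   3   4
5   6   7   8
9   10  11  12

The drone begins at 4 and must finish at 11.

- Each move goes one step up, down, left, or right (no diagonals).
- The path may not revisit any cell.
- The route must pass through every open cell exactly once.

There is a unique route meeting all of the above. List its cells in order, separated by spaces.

Need to visit all 12 open cells exactly once, starting at 4 and ending at 11.
Cell 1 has only two open neighbours (5 and 2), so the path must pass straight through it: one of those is the cell it's entered from and the other is where it exits.
Route from 4: 3× left (reaching 1), 2× down (reaching 9), right to 10, up to 6, 2× right (reaching 8), down to 12, left to 11 — 11 moves in all.
Check: all 12 open cells covered.

4 3 2 1 5 9 10 6 7 8 12 11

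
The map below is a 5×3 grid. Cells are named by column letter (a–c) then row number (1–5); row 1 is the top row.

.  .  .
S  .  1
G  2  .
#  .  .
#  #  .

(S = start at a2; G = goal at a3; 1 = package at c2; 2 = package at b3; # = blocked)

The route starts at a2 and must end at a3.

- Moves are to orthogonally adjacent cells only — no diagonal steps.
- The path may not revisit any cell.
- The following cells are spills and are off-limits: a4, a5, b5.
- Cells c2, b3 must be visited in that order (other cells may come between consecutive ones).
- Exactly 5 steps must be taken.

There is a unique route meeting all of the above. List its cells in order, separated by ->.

The waypoints must appear in the order c2, b3, with no cell reused.
Route from a2: 2× right (reaching c2), down to c3, 2× left (reaching a3) — 5 moves in all.
Check: order respected (1 at step 2, 2 at step 4); 5 moves as required.

a2 -> b2 -> c2 -> c3 -> b3 -> a3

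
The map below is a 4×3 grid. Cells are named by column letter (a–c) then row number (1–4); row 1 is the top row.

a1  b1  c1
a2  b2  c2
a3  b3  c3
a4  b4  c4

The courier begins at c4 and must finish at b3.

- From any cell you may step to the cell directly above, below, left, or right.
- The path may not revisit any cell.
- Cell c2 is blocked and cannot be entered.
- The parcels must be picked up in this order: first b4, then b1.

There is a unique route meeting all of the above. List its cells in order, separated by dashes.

The waypoints must appear in the order b4, b1, with no cell reused.
Route from c4: 2× left (reaching a4), 3× up (reaching a1), right to b1, 2× down (reaching b3) — 8 moves in all.
Check: order respected (b4 at step 1, b1 at step 6).

c4 - b4 - a4 - a3 - a2 - a1 - b1 - b2 - b3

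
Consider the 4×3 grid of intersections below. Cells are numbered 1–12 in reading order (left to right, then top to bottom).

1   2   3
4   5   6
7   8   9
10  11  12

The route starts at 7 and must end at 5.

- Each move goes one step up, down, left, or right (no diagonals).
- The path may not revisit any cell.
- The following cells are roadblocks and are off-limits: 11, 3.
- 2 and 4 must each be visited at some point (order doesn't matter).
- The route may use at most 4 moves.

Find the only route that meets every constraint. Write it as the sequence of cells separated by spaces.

The 4-move cap with required stops at 2, 4 leaves no slack for detours.
Route from 7: 2× up (reaching 1), right to 2, down to 5 — 4 moves in all.
Check: all required cells visited; 4 ≤ 4 moves.

7 4 1 2 5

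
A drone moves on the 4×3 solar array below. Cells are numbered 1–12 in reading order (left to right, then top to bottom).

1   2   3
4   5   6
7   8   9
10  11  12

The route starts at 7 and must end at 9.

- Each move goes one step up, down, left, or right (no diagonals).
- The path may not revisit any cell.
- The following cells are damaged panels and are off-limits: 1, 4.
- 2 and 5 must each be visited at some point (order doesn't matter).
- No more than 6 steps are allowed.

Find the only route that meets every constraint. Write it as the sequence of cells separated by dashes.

7 - 8 - 5 - 2 - 3 - 6 - 9

The budget equals the shortest possible length, so every move has to be on a shortest route through the required cells.
Route from 7: right to 8, 2× up (reaching 2), right to 3, 2× down (reaching 9) — 6 moves in all.
Check: all required cells visited; 6 ≤ 6 moves.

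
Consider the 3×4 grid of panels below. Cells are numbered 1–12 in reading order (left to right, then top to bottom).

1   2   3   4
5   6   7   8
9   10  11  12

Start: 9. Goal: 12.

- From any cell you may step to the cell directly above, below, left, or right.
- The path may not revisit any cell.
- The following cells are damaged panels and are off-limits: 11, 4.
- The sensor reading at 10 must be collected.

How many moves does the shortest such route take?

Any route passes through 10 somewhere between 9 and 12. Summing Manhattan distances along the two legs (9 → 10 → 12) gives a lower bound of 1 + 2 = 3 moves.
That bound ignores the blocked cells. Measuring each leg by the fewest moves that actually steer around them (9→10: 1; 10→12: 4) raises the lower bound to 5.
A route of 5 moves exists: 9 → 10 → 6 → 7 → 8 → 12.
Since 5 matches that lower bound, it is optimal.

5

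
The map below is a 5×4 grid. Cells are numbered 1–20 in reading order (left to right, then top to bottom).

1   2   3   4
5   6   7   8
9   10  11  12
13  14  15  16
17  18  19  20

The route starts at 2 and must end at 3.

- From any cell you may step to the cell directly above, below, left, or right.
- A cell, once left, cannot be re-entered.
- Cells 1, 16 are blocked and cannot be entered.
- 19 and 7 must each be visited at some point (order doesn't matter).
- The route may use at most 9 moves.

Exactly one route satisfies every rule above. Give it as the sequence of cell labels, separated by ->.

2 -> 6 -> 10 -> 14 -> 18 -> 19 -> 15 -> 11 -> 7 -> 3

Any route must reach 19 and 7 and still end at 3 within 9 moves, so the order of the required stops is forced.
Route from 2: down 4 to 18, right 1 to 19, up 4 to 3 — 9 moves in all.
Check: all required cells visited; 9 ≤ 9 moves.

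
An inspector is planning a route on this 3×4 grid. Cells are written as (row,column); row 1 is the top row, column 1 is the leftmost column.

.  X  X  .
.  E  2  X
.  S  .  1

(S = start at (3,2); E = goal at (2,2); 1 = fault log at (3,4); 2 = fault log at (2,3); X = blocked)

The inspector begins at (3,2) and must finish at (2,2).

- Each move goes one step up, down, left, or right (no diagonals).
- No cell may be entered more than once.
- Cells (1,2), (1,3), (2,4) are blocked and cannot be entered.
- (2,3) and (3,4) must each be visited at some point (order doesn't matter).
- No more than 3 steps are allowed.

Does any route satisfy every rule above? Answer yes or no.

no

(3,4) must be visited but has only one open neighbour ((3,3)), and it is neither the start nor the goal — the route would have to enter and leave through (3,3), re-entering it.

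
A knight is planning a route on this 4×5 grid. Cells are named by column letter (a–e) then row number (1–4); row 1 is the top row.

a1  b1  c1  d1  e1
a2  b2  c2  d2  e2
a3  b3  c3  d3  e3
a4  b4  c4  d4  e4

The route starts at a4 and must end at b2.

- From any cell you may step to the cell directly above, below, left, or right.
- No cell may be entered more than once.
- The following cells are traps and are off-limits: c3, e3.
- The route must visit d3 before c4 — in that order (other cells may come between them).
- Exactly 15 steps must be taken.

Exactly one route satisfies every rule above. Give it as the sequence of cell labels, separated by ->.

The waypoints must appear in the order d3, c4, with no cell reused.
Route from a4: up 3 to a1, right 4 to e1, down 1 to e2, left 1 to d2, down 2 to d4, left 2 to b4, up 2 to b2 — 15 moves in all.
Check: order respected (d3 at step 10, c4 at step 12); 15 moves as required.

a4 -> a3 -> a2 -> a1 -> b1 -> c1 -> d1 -> e1 -> e2 -> d2 -> d3 -> d4 -> c4 -> b4 -> b3 -> b2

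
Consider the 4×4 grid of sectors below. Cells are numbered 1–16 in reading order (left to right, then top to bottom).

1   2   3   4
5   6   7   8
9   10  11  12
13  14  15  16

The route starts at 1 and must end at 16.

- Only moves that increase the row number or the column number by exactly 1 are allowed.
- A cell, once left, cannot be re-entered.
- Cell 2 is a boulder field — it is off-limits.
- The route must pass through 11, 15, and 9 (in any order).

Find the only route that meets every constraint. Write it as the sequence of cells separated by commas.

Moves only go right or down, so the column and row indices never decrease.
Route from 1: 2× down (reaching 9), 2× right (reaching 11), down to 15, right to 16 — 6 moves in all.
Check: all required cells visited.

1, 5, 9, 10, 11, 15, 16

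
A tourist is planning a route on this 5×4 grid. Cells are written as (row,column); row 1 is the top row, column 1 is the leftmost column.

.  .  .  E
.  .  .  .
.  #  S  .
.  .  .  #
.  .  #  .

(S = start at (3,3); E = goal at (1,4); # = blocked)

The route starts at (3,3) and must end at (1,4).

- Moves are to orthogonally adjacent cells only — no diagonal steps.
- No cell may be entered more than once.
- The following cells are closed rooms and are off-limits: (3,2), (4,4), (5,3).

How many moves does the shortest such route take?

3

The Manhattan distance from (3,3) to (1,4) is |3−1| + |3−4| = 3, so at least 3 moves are needed.
A route of 3 moves achieves this: (3,3) → (2,3) → (1,3) → (1,4).
Since 3 matches the lower bound, it is optimal.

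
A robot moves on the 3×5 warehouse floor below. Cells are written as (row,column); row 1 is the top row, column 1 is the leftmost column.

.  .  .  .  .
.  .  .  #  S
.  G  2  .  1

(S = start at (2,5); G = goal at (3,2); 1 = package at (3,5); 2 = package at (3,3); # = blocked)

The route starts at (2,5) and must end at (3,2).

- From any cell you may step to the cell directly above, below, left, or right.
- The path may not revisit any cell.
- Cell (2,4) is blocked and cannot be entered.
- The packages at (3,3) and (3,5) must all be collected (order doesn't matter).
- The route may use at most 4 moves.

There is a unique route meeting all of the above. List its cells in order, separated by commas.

Any route must reach (3,3) and (3,5) and still end at (3,2) within 4 moves, so the order of the required stops is forced.
Route from (2,5): down 1 to (3,5), left 3 to (3,2) — 4 moves in all.
Check: all required cells visited; 4 ≤ 4 moves.

(2,5), (3,5), (3,4), (3,3), (3,2)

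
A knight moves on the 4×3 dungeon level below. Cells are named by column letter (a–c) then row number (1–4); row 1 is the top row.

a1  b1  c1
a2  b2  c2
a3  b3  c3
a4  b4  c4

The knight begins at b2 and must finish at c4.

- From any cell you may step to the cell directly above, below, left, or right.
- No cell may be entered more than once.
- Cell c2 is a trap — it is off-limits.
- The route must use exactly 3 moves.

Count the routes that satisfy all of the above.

2

Need simple routes of exactly 3 moves from b2 to c4 (Manhattan distance 3, so 0 moves are spent on a detour and 0 undoing it).
Enumerating: b2 b3 b4 c4 | b2 b3 c3 c4.
That gives 2 routes.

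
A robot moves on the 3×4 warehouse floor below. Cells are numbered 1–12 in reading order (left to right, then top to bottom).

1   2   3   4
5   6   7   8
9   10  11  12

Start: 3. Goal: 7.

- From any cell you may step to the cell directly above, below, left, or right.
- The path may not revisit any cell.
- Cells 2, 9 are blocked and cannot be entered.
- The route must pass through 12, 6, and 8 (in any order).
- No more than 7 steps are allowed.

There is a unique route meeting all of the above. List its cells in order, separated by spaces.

3 4 8 12 11 10 6 7

The budget equals the shortest possible length, so every move has to be on a shortest route through the required cells.
Route from 3: right to 4, 2× down (reaching 12), 2× left (reaching 10), up to 6, right to 7 — 7 moves in all.
Check: all required cells visited; 7 ≤ 7 moves.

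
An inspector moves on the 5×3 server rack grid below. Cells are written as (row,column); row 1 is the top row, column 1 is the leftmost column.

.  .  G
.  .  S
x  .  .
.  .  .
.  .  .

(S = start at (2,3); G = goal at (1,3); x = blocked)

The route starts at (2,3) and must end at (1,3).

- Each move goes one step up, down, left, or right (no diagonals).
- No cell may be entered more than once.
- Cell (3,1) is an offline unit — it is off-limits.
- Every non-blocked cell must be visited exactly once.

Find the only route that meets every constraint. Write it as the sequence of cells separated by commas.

Need to visit all 14 open cells exactly once, starting at (2,3) and ending at (1,3).
Cell (5,1) has only two open neighbours ((4,1) and (5,2)), so the path must pass straight through it: one of those is the cell it's entered from and the other is where it exits.
Route from (2,3): 3× down (reaching (5,3)), 2× left (reaching (5,1)), up to (4,1), right to (4,2), 2× up (reaching (2,2)), left to (2,1), up to (1,1), 2× right (reaching (1,3)) — 13 moves in all.
Check: all 14 open cells covered.

(2,3), (3,3), (4,3), (5,3), (5,2), (5,1), (4,1), (4,2), (3,2), (2,2), (2,1), (1,1), (1,2), (1,3)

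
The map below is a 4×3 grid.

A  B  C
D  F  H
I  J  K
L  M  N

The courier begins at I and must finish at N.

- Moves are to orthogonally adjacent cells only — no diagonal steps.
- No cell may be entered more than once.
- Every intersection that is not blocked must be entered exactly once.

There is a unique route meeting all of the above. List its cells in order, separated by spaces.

I L M J F D A B C H K N

Need to visit all 12 open cells exactly once, starting at I and ending at N.
Cell A has only two open neighbours (D and B), so the path must pass straight through it: one of those is the cell it's entered from and the other is where it exits.
Route from I: down to L, right to M, 2× up (reaching F), left to D, up to A, 2× right (reaching C), 3× down (reaching N) — 11 moves in all.
Check: all 12 open cells covered.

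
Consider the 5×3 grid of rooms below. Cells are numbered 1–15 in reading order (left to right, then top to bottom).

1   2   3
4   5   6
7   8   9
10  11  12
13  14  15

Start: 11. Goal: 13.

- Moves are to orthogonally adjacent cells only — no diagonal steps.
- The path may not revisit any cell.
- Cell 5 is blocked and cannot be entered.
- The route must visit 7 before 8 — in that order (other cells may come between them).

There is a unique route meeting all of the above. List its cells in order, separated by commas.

The waypoints must appear in the order 7, 8, with no cell reused.
Route from 11: left to 10, up to 7, 2× right (reaching 9), 2× down (reaching 15), 2× left (reaching 13) — 8 moves in all.
Check: order respected (7 at step 2, 8 at step 3).

11, 10, 7, 8, 9, 12, 15, 14, 13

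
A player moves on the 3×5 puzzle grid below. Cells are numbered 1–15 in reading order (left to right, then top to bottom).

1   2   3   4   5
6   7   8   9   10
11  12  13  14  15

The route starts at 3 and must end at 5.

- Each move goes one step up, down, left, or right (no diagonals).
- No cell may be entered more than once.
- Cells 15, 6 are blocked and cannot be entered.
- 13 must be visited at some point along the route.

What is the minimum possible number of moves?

6

Any route passes through 13 somewhere between 3 and 5. Summing Manhattan distances along the two legs (3 → 13 → 5) gives a lower bound of 2 + 4 = 6 moves.
A route of 6 moves achieves this: 3 → 8 → 13 → 14 → 9 → 4 → 5.
Since 6 matches the lower bound, it is optimal.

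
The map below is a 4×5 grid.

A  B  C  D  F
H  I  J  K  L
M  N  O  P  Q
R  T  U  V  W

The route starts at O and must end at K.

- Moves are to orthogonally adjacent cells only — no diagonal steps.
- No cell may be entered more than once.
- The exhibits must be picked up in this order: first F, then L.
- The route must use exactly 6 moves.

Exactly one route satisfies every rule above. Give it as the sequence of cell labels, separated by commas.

The waypoints must appear in the order F, L, with no cell reused.
Route from O: up 2 to C, right 2 to F, down 1 to L, left 1 to K — 6 moves in all.
Check: order respected (F at step 4, L at step 5); 6 moves as required.

O, J, C, D, F, L, K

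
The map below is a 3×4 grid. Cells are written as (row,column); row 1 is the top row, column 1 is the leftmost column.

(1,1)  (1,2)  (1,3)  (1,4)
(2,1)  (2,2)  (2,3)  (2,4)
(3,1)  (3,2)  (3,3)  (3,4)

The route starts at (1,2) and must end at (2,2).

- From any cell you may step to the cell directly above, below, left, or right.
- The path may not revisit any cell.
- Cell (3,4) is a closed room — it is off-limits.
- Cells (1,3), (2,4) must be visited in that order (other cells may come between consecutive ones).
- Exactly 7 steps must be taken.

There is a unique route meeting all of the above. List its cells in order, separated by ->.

The waypoints must appear in the order (1,3), (2,4), with no cell reused.
Route from (1,2): 2× right (reaching (1,4)), down to (2,4), left to (2,3), down to (3,3), left to (3,2), up to (2,2) — 7 moves in all.
Check: order respected ((1,3) at step 1, (2,4) at step 3); 7 moves as required.

(1,2) -> (1,3) -> (1,4) -> (2,4) -> (2,3) -> (3,3) -> (3,2) -> (2,2)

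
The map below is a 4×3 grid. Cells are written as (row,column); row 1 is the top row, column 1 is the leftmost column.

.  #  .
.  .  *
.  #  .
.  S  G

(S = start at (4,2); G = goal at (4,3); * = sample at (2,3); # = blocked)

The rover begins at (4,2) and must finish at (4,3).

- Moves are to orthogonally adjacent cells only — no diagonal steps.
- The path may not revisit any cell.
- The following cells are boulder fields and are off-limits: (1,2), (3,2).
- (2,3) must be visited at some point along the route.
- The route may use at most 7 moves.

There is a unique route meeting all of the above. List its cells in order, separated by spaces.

(4,2) (4,1) (3,1) (2,1) (2,2) (2,3) (3,3) (4,3)

The 7-move cap with required stops at (2,3) leaves no slack for detours.
Route from (4,2): left 1 to (4,1), up 2 to (2,1), right 2 to (2,3), down 2 to (4,3) — 7 moves in all.
Check: all required cells visited; 7 ≤ 7 moves.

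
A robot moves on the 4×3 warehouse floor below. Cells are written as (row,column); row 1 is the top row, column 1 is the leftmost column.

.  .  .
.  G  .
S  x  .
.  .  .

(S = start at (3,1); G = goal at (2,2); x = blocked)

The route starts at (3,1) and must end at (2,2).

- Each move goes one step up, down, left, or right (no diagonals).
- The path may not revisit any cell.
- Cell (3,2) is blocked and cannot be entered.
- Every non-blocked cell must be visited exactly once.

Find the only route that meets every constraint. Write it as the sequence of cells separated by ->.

Need to visit all 11 open cells exactly once, starting at (3,1) and ending at (2,2).
Cell (1,3) has only two open neighbours ((2,3) and (1,2)), so the path must pass straight through it: one of those is the cell it's entered from and the other is where it exits.
Route from (3,1): down to (4,1), 2× right (reaching (4,3)), 3× up (reaching (1,3)), 2× left (reaching (1,1)), down to (2,1), right to (2,2) — 10 moves in all.
Check: all 11 open cells covered.

(3,1) -> (4,1) -> (4,2) -> (4,3) -> (3,3) -> (2,3) -> (1,3) -> (1,2) -> (1,1) -> (2,1) -> (2,2)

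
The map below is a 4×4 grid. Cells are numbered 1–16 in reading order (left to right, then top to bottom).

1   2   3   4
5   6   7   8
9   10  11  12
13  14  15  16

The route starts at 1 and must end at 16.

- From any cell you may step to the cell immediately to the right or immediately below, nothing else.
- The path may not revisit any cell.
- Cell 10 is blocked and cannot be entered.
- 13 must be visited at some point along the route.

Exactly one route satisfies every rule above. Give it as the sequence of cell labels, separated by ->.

1 -> 5 -> 9 -> 13 -> 14 -> 15 -> 16

Moves only go right or down, so the column and row indices never decrease.
Route from 1: down 3 to 13, right 3 to 16 — 6 moves in all.
Check: all required cells visited.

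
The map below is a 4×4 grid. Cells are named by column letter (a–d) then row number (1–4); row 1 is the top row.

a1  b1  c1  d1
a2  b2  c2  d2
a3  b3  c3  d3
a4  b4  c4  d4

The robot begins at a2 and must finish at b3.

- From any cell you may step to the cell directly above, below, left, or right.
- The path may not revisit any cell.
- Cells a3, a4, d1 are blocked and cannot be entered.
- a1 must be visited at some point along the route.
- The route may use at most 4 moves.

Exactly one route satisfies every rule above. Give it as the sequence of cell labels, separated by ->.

a2 -> a1 -> b1 -> b2 -> b3

Any route must reach a1 and still end at b3 within 4 moves, so the order of the required stops is forced.
Route from a2: up 1 to a1, right 1 to b1, down 2 to b3 — 4 moves in all.
Check: all required cells visited; 4 ≤ 4 moves.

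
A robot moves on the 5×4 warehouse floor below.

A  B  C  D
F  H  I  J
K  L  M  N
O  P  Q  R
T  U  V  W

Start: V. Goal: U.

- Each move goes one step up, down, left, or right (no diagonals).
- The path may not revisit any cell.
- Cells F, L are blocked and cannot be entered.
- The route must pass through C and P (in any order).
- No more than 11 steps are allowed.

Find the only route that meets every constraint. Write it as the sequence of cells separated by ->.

V -> W -> R -> N -> J -> D -> C -> I -> M -> Q -> P -> U

The 11-move cap with required stops at C, P leaves no slack for detours.
Route from V: right to W, 4× up (reaching D), left to C, 3× down (reaching Q), left to P, down to U — 11 moves in all.
Check: all required cells visited; 11 ≤ 11 moves.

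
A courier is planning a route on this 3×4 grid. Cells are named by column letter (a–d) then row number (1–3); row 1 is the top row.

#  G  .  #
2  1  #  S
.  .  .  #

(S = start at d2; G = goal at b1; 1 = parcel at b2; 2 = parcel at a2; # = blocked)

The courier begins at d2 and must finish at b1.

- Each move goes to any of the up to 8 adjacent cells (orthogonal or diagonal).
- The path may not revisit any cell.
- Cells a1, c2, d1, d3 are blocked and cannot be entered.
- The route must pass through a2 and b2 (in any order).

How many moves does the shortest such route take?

4

Any route passes through a2 and b2 in some order between d2 and b1. Summing Chebyshev distances along each leg and taking the cheapest ordering (d2 → b2 → a2 → b1) gives a lower bound of 2 + 1 + 1 = 4 moves.
A route of 4 moves achieves this: d2 → c1 → b2 → a2 → b1.
Since 4 matches the lower bound, it is optimal.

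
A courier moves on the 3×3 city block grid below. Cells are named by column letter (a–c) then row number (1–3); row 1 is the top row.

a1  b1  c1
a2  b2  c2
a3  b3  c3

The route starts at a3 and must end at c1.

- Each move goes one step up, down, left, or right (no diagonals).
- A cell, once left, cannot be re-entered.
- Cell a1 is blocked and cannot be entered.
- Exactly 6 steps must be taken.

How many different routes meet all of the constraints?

2

Need simple routes of exactly 6 moves from a3 to c1 (Manhattan distance 4, so 1 moves are spent on a detour and 1 undoing it).
Enumerating: a3 a2 b2 b3 c3 c2 c1 | a3 b3 c3 c2 b2 b1 c1.
That gives 2 routes.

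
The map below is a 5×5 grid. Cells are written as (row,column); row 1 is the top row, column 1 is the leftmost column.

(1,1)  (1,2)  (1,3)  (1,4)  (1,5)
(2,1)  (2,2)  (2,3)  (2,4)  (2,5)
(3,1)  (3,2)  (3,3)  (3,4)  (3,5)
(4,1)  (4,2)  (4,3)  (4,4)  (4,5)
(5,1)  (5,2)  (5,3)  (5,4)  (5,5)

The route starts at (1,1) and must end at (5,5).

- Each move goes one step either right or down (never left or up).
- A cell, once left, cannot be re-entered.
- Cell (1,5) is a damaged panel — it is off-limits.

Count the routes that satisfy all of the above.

A right/down-only route from (1,1) to (5,5) makes exactly 4 down-moves and 4 right-moves in some order.
With no other constraints that would be C(8,4) = 70 routes.
Subtract routes through each blocked cell (inclusion–exclusion for overlaps): − through (1,5): 1 → 69.
That gives 69 routes.

69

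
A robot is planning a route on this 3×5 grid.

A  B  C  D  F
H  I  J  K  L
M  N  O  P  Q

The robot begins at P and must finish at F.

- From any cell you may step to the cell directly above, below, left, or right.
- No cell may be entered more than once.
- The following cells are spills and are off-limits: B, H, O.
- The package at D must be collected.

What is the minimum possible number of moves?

Any route passes through D somewhere between P and F. Summing Manhattan distances along the two legs (P → D → F) gives a lower bound of 2 + 1 = 3 moves.
A route of 3 moves achieves this: P → K → D → F.
Since 3 matches the lower bound, it is optimal.

3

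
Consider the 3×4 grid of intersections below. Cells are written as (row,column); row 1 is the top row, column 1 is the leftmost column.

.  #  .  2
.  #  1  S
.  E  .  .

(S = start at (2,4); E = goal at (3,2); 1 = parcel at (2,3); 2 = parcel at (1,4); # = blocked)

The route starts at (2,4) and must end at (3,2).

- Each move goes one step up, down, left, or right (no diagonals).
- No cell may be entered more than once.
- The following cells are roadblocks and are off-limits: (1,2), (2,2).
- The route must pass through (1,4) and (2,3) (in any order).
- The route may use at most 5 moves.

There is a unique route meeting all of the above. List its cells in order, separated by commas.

Any route must reach (1,4) and (2,3) and still end at (3,2) within 5 moves, so the order of the required stops is forced.
Route from (2,4): up to (1,4), left to (1,3), 2× down (reaching (3,3)), left to (3,2) — 5 moves in all.
Check: all required cells visited; 5 ≤ 5 moves.

(2,4), (1,4), (1,3), (2,3), (3,3), (3,2)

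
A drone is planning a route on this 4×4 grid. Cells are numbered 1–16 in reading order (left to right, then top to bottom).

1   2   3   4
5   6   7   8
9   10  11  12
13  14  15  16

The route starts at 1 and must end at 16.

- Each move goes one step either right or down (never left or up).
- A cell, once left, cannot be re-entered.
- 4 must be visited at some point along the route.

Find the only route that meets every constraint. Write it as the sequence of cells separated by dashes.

Moves only go right or down, so the column and row indices never decrease.
Route from 1: 3× right (reaching 4), 3× down (reaching 16) — 6 moves in all.
Check: all required cells visited.

1 - 2 - 3 - 4 - 8 - 12 - 16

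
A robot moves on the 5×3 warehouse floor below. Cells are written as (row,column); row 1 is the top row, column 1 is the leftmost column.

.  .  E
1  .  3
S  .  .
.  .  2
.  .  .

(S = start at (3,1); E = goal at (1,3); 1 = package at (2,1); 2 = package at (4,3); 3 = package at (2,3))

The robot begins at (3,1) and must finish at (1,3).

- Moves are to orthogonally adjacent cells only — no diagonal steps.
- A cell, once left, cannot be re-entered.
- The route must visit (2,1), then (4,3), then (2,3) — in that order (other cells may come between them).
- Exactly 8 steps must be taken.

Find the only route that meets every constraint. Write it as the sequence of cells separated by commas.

The waypoints must appear in the order (2,1), (4,3), (2,3), with no cell reused.
Route from (3,1): up 1 to (2,1), right 1 to (2,2), down 2 to (4,2), right 1 to (4,3), up 3 to (1,3) — 8 moves in all.
Check: order respected (1 at step 1, 2 at step 5, 3 at step 7); 8 moves as required.

(3,1), (2,1), (2,2), (3,2), (4,2), (4,3), (3,3), (2,3), (1,3)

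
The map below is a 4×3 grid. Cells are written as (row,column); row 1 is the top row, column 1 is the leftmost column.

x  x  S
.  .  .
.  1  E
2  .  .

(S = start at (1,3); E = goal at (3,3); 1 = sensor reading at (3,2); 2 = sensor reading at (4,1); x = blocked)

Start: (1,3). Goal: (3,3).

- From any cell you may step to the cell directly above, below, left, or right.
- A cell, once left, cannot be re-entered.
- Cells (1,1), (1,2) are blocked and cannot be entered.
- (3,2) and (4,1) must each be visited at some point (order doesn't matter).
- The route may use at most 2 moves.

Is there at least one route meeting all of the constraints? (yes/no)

Even ignoring the no-revisit rule, getting from (1,3) to (3,3), taking the cheapest ordering (1,3) → (3,2) → (4,1) → (3,3) needs at least 3 + 2 + 3 = 8 moves (Manhattan distance per leg), which exceeds the 2-move limit.

no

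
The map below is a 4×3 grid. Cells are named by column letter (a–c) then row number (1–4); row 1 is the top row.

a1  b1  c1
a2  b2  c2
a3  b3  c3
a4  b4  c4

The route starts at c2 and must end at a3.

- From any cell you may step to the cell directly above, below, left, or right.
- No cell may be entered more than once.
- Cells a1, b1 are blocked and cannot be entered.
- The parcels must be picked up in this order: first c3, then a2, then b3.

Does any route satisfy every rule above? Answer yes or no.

no

Ignoring the required order, 2 revisit-free routes from c2 to a3 pass through all of c3, a2, and b3; the waypoint orders that occur are c3 → b3 → a2 (2) — never c3 → a2 → b3.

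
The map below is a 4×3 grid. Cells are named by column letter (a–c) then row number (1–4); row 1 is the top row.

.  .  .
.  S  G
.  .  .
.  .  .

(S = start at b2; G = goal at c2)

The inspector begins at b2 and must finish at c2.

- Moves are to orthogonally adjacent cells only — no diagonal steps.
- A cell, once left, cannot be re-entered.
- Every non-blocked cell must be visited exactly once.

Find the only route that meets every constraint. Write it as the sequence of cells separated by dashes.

b2 - b3 - c3 - c4 - b4 - a4 - a3 - a2 - a1 - b1 - c1 - c2

Need to visit all 12 open cells exactly once, starting at b2 and ending at c2.
Route from b2: down to b3, right to c3, down to c4, 2× left (reaching a4), 3× up (reaching a1), 2× right (reaching c1), down to c2 — 11 moves in all.
Check: all 12 open cells covered.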